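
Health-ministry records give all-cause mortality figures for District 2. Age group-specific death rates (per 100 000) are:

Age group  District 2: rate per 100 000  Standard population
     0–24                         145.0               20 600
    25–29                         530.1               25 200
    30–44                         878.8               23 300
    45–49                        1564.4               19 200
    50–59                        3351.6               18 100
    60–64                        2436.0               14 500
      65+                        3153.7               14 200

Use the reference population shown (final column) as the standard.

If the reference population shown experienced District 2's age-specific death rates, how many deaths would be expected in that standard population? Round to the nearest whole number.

Expected deaths = Σ (standard pop × age-specific rate ÷ 100 000)
= 20 600×145.0/100 000 + 25 200×530.1/100 000 + 23 300×878.8/100 000 + 19 200×1564.4/100 000 + 18 100×3351.6/100 000 + 14 500×2436.0/100 000 + 14 200×3153.7/100 000
= 29.87 + 133.59 + 204.76 + 300.36 + 606.64 + 353.22 + 447.83 = 2076.27.

2076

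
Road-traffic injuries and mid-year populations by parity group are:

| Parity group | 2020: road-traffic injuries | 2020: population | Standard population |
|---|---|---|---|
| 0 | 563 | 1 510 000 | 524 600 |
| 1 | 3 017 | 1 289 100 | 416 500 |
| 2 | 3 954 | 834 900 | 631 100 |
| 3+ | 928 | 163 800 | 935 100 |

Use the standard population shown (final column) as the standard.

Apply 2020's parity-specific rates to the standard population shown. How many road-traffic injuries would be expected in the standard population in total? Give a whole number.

Parity-specific rates per 100 000 for 2020: 37.28, 234.04, 473.59, 566.54.
Expected road-traffic injuries = Σ (standard pop × parity-specific rate ÷ 100 000)
= 524 600×37.28/100 000 + 416 500×234.04/100 000 + 631 100×473.59/100 000 + 935 100×566.54/100 000
= 195.60 + 974.77 + 2988.82 + 5297.76 = 9456.95.

9457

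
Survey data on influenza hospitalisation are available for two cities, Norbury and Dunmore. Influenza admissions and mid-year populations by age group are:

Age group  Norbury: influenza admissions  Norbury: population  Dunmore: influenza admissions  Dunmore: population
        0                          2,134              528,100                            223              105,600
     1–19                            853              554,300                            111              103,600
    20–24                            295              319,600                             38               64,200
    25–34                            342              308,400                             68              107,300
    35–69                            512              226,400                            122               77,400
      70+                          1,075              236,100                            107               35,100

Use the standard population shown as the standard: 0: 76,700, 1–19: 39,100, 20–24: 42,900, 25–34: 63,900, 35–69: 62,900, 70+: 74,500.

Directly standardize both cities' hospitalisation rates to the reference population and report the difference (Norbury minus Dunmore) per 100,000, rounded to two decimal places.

101.67

Age-specific rates per 100,000 for Norbury: 404.09, 153.89, 92.30, 110.89, 226.15, 455.32.
For Dunmore: 211.17, 107.14, 59.19, 63.37, 157.62, 304.84.
Standard total = 360,000; weights = 0.2131, 0.1086, 0.1192, 0.1775, 0.1747, 0.2069.
Norbury: 0.2131×404.09 + 0.1086×153.89 + 0.1192×92.30 + 0.1775×110.89 + 0.1747×226.15 + 0.2069×455.32 = 267.2290 per 100,000.
Dunmore: 0.2131×211.17 + 0.1086×107.14 + 0.1192×59.19 + 0.1775×63.37 + 0.1747×157.62 + 0.2069×304.84 = 165.5569 per 100,000.
Difference = 267.2290 − 165.5569 = 101.6721.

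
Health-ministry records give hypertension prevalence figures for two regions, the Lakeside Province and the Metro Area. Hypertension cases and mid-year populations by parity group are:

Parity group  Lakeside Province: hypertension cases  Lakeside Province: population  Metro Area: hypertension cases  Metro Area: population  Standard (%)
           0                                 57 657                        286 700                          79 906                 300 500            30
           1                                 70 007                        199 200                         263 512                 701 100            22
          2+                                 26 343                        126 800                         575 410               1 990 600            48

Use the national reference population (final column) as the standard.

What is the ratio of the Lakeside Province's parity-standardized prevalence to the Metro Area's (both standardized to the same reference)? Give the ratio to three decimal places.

Parity-specific rates per 1 000 for the Lakeside Province: 201.106, 351.441, 207.752.
For the Metro Area: 265.910, 375.855, 289.064.
Standard weights: 0.30, 0.22, 0.48.
The Lakeside Province: 0.3000×201.106 + 0.2200×351.441 + 0.4800×207.752 = 237.3698 per 1 000.
The Metro Area: 0.3000×265.910 + 0.2200×375.855 + 0.4800×289.064 = 301.2117 per 1 000.
Ratio = 237.3698 ÷ 301.2117 = 0.78805.

0.788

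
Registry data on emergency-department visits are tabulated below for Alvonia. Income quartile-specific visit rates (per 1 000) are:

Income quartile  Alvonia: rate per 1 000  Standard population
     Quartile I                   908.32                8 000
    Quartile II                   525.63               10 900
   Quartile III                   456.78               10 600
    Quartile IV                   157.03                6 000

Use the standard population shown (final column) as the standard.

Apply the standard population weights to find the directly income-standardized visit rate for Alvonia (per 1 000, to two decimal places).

Standard total = 35 500; weights = 0.2254, 0.3070, 0.2986, 0.1690.
Standardized rate: 0.2254×908.32 + 0.3070×525.63 + 0.2986×456.78 + 0.1690×157.03 = 529.0134 per 1 000.

529.01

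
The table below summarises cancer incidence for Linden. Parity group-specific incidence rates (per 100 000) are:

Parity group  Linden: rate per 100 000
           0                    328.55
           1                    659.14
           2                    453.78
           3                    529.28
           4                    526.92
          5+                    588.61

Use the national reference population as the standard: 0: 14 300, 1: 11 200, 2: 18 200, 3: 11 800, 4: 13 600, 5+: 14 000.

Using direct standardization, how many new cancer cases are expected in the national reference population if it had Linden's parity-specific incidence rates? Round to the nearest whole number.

420

Expected new cancer cases = Σ (standard pop × parity-specific rate ÷ 100 000)
= 14 300×328.55/100 000 + 11 200×659.14/100 000 + 18 200×453.78/100 000 + 11 800×529.28/100 000 + 13 600×526.92/100 000 + 14 000×588.61/100 000
= 46.98 + 73.82 + 82.59 + 62.46 + 71.66 + 82.41 = 419.92.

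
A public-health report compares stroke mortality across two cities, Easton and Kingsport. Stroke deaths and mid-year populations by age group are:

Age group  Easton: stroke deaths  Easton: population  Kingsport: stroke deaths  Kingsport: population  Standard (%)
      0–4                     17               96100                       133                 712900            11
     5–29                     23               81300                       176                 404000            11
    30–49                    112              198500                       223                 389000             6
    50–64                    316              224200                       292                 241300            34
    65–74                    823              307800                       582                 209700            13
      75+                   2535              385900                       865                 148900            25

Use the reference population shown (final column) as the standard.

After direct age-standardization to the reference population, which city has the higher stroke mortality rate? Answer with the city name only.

Easton

Age-specific rates per 100000 for Easton: 17.69, 28.29, 56.42, 140.95, 267.38, 656.91.
For Kingsport: 18.66, 43.56, 57.33, 121.01, 277.54, 580.93.
Standard weights: 0.11, 0.11, 0.06, 0.34, 0.13, 0.25.
Easton: 0.1100×17.69 + 0.1100×28.29 + 0.0600×56.42 + 0.3400×140.95 + 0.1300×267.38 + 0.2500×656.91 = 255.3508 per 100000.
Kingsport: 0.1100×18.66 + 0.1100×43.56 + 0.0600×57.33 + 0.3400×121.01 + 0.1300×277.54 + 0.2500×580.93 = 232.7395 per 100000.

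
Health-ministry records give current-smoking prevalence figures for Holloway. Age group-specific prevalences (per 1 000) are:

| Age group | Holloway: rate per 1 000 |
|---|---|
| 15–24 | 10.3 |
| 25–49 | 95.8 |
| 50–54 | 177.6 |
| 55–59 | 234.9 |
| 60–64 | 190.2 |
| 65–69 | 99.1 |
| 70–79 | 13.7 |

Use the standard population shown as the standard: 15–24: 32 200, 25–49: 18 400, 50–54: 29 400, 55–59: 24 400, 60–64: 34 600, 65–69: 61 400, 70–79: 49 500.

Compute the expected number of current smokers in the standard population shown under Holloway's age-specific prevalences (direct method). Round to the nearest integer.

26391

Expected current smokers = Σ (standard pop × age-specific rate ÷ 1 000)
= 32 200×10.3/1 000 + 18 400×95.8/1 000 + 29 400×177.6/1 000 + 24 400×234.9/1 000 + 34 600×190.2/1 000 + 61 400×99.1/1 000 + 49 500×13.7/1 000
= 331.66 + 1762.72 + 5221.44 + 5731.56 + 6580.92 + 6084.74 + 678.15 = 26391.19.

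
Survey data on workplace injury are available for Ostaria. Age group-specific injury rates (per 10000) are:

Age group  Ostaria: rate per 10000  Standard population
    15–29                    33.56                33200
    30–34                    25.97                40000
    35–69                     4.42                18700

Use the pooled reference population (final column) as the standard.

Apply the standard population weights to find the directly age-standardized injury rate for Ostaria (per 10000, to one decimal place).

Standard total = 91900; weights = 0.3613, 0.4353, 0.2035.
Standardized rate: 0.3613×33.56 + 0.4353×25.97 + 0.2035×4.42 = 24.3269 per 10000.

24.3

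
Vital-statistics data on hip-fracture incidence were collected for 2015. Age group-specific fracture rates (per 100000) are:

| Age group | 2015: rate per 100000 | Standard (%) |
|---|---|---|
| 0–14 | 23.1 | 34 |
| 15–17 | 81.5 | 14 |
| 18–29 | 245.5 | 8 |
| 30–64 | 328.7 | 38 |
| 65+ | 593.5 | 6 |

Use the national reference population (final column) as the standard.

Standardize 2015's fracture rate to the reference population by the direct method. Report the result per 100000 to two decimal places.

199.42

Standard weights: 0.34, 0.14, 0.08, 0.38, 0.06.
Standardized rate: 0.3400×23.1 + 0.1400×81.5 + 0.0800×245.5 + 0.3800×328.7 + 0.0600×593.5 = 199.4200 per 100000.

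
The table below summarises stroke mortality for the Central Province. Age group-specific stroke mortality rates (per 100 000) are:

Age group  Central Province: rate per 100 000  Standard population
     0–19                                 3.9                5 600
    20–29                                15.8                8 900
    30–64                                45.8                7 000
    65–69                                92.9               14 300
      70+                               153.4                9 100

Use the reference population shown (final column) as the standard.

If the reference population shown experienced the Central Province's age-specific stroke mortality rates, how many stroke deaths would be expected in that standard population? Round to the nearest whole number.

32

Expected stroke deaths = Σ (standard pop × age-specific rate ÷ 100 000)
= 5 600×3.9/100 000 + 8 900×15.8/100 000 + 7 000×45.8/100 000 + 14 300×92.9/100 000 + 9 100×153.4/100 000
= 0.22 + 1.41 + 3.21 + 13.28 + 13.96 = 32.07.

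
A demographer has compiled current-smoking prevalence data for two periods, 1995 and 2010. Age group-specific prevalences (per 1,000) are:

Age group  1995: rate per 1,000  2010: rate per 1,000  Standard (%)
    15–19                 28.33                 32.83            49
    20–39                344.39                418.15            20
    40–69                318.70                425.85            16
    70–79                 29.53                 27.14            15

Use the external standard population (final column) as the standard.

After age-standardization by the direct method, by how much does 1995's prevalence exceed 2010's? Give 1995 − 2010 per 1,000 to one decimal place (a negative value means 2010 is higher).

-33.7

Standard weights: 0.49, 0.20, 0.16, 0.15.
1995: 0.4900×28.33 + 0.2000×344.39 + 0.1600×318.70 + 0.1500×29.53 = 138.1812 per 1,000.
2010: 0.4900×32.83 + 0.2000×418.15 + 0.1600×425.85 + 0.1500×27.14 = 171.9237 per 1,000.
Difference = 138.1812 − 171.9237 = -33.7425.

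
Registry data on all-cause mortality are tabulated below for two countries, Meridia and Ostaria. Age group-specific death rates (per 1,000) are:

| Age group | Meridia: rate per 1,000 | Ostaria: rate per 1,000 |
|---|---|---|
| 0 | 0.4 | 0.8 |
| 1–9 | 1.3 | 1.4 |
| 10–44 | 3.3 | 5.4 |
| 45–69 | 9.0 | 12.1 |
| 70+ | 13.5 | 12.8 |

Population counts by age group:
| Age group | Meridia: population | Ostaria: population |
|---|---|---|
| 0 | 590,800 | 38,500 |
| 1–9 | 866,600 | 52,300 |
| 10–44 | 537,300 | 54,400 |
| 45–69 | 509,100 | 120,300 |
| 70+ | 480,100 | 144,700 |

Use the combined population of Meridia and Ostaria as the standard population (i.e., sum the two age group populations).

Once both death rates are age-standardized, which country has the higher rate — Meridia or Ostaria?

Combined standard total = 3,394,100; weights = 0.1854, 0.2707, 0.1743, 0.1854, 0.1841.
Meridia: 0.1854×0.4 + 0.2707×1.3 + 0.1743×3.3 + 0.1854×9.0 + 0.1841×13.5 = 5.1555 per 1,000.
Ostaria: 0.1854×0.8 + 0.2707×1.4 + 0.1743×5.4 + 0.1854×12.1 + 0.1841×12.8 = 6.0688 per 1,000.

Ostaria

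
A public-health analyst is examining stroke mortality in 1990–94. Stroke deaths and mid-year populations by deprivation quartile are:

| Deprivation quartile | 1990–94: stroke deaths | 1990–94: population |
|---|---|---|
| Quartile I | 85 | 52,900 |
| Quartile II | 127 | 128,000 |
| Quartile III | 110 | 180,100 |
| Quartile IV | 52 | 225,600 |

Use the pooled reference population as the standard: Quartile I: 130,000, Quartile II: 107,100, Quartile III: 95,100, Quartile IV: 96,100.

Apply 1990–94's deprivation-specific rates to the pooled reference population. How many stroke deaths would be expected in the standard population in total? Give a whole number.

Deprivation-specific rates per 100,000 for 1990–94: 160.68, 99.22, 61.08, 23.05.
Expected stroke deaths = Σ (standard pop × deprivation-specific rate ÷ 100,000)
= 130,000×160.68/100,000 + 107,100×99.22/100,000 + 95,100×61.08/100,000 + 96,100×23.05/100,000
= 208.88 + 106.26 + 58.08 + 22.15 = 395.38.

395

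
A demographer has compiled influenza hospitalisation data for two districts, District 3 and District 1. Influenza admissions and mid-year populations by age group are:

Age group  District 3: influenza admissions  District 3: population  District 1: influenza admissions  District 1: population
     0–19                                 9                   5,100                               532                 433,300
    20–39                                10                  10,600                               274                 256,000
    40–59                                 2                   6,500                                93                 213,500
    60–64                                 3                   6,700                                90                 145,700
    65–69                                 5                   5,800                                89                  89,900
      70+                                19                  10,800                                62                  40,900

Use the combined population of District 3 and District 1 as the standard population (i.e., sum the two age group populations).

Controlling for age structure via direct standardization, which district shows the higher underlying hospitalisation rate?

Age-specific rates per 100,000 for District 3: 176.47, 94.34, 30.77, 44.78, 86.21, 175.93.
For District 1: 122.78, 107.03, 43.56, 61.77, 99.00, 151.59.
Combined standard total = 1,224,800; weights = 0.3579, 0.2177, 0.1796, 0.1244, 0.0781, 0.0422.
District 3: 0.3579×176.47 + 0.2177×94.34 + 0.1796×30.77 + 0.1244×44.78 + 0.0781×86.21 + 0.0422×175.93 = 108.9599 per 100,000.
District 1: 0.3579×122.78 + 0.2177×107.03 + 0.1796×43.56 + 0.1244×61.77 + 0.0781×99.00 + 0.0422×151.59 = 96.8885 per 100,000.

District 3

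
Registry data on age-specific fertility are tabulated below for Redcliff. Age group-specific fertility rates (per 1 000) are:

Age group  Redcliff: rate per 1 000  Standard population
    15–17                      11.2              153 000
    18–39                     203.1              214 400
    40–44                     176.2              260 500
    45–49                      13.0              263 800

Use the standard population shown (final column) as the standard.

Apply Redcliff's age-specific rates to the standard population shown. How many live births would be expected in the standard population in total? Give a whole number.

94588

Expected live births = Σ (standard pop × age-specific rate ÷ 1 000)
= 153 000×11.2/1 000 + 214 400×203.1/1 000 + 260 500×176.2/1 000 + 263 800×13.0/1 000
= 1713.60 + 43544.64 + 45900.10 + 3429.40 = 94587.74.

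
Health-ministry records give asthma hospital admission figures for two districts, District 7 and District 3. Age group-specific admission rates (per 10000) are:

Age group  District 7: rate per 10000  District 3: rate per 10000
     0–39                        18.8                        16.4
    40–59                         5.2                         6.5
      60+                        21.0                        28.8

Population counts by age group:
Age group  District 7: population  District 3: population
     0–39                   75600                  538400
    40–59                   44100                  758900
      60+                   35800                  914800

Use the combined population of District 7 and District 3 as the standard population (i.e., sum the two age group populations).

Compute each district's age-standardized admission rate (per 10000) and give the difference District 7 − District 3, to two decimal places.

-2.95

Combined standard total = 2367600; weights = 0.2593, 0.3392, 0.4015.
District 7: 0.2593×18.8 + 0.3392×5.2 + 0.4015×21.0 = 15.0707 per 10000.
District 3: 0.2593×16.4 + 0.3392×6.5 + 0.4015×28.8 = 18.0209 per 10000.
Difference = 15.0707 − 18.0209 = -2.9502.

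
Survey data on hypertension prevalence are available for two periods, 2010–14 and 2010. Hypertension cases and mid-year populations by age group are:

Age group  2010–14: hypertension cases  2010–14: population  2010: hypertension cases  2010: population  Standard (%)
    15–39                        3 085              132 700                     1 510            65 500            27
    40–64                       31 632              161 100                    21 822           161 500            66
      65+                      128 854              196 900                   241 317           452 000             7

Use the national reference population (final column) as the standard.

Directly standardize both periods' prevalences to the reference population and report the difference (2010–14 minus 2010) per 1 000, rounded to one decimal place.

Age-specific rates per 1 000 for 2010–14: 23.248, 196.350, 654.413.
For 2010: 23.053, 135.121, 533.887.
Standard weights: 0.27, 0.66, 0.07.
2010–14: 0.2700×23.248 + 0.6600×196.350 + 0.0700×654.413 = 181.6769 per 1 000.
2010: 0.2700×23.053 + 0.6600×135.121 + 0.0700×533.887 = 132.7762 per 1 000.
Difference = 181.6769 − 132.7762 = 48.9007.

48.9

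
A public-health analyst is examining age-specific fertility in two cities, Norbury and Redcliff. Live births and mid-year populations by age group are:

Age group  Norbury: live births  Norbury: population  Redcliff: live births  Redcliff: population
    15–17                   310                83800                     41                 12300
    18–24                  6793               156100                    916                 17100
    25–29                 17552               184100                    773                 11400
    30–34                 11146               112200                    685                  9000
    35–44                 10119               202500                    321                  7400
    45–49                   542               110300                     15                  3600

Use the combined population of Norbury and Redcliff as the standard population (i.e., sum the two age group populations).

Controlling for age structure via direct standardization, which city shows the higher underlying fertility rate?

Norbury

Age-specific rates per 1000 for Norbury: 3.699, 43.517, 95.339, 99.340, 49.970, 4.914.
For Redcliff: 3.333, 53.567, 67.807, 76.111, 43.378, 4.167.
Combined standard total = 909800; weights = 0.1056, 0.1904, 0.2149, 0.1332, 0.2307, 0.1252.
Norbury: 0.1056×3.699 + 0.1904×43.517 + 0.2149×95.339 + 0.1332×99.340 + 0.2307×49.970 + 0.1252×4.914 = 54.5395 per 1000.
Redcliff: 0.1056×3.333 + 0.1904×53.567 + 0.2149×67.807 + 0.1332×76.111 + 0.2307×43.378 + 0.1252×4.167 = 45.7890 per 1000.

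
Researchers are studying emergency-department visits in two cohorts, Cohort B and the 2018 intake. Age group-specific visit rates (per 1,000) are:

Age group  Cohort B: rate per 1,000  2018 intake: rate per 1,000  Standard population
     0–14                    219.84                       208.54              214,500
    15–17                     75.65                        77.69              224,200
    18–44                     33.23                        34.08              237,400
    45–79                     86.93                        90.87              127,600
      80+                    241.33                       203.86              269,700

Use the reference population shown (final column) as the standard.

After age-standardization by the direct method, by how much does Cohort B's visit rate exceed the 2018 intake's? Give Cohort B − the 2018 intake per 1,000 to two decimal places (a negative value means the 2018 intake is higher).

10.59

Standard total = 1,073,400; weights = 0.1998, 0.2089, 0.2212, 0.1189, 0.2513.
Cohort B: 0.1998×219.84 + 0.2089×75.65 + 0.2212×33.23 + 0.1189×86.93 + 0.2513×241.33 = 138.0512 per 1,000.
The 2018 intake: 0.1998×208.54 + 0.2089×77.69 + 0.2212×34.08 + 0.1189×90.87 + 0.2513×203.86 = 127.4609 per 1,000.
Difference = 138.0512 − 127.4609 = 10.5903.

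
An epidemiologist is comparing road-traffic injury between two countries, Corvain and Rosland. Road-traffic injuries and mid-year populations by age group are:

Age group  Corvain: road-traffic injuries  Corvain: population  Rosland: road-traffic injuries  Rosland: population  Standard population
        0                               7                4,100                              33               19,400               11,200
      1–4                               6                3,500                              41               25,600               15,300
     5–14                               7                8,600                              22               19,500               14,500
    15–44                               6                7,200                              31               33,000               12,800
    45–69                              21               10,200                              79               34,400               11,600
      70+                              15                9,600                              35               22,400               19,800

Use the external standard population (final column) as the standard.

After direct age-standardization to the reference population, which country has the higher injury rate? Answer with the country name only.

Age-specific rates per 100,000 for Corvain: 170.73, 171.43, 81.40, 83.33, 205.88, 156.25.
For Rosland: 170.10, 160.16, 112.82, 93.94, 229.65, 156.25.
Standard total = 85,200; weights = 0.1315, 0.1796, 0.1702, 0.1502, 0.1362, 0.2324.
Corvain: 0.1315×170.73 + 0.1796×171.43 + 0.1702×81.40 + 0.1502×83.33 + 0.1362×205.88 + 0.2324×156.25 = 143.9429 per 100,000.
Rosland: 0.1315×170.10 + 0.1796×160.16 + 0.1702×112.82 + 0.1502×93.94 + 0.1362×229.65 + 0.2324×156.25 = 152.0137 per 100,000.

Rosland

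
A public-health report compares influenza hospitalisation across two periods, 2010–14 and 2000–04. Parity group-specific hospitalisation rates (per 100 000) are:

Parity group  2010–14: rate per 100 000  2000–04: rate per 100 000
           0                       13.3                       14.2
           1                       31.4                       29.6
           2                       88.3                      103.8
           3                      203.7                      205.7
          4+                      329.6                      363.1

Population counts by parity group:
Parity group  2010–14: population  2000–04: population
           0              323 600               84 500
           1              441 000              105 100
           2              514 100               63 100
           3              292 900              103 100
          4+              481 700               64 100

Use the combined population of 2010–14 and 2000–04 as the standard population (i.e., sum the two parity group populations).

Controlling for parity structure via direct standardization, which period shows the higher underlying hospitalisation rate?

Combined standard total = 2 473 200; weights = 0.1650, 0.2208, 0.2334, 0.1601, 0.2207.
2010–14: 0.1650×13.3 + 0.2208×31.4 + 0.2334×88.3 + 0.1601×203.7 + 0.2207×329.6 = 135.0893 per 100 000.
2000–04: 0.1650×14.2 + 0.2208×29.6 + 0.2334×103.8 + 0.1601×205.7 + 0.2207×363.1 = 146.1710 per 100 000.
The crude rates (137.33 vs 131.80) would put 2010–14 higher, but that reflects its parity composition; once standardized to a common parity structure, 2000–04 has the higher underlying rate.

2000–04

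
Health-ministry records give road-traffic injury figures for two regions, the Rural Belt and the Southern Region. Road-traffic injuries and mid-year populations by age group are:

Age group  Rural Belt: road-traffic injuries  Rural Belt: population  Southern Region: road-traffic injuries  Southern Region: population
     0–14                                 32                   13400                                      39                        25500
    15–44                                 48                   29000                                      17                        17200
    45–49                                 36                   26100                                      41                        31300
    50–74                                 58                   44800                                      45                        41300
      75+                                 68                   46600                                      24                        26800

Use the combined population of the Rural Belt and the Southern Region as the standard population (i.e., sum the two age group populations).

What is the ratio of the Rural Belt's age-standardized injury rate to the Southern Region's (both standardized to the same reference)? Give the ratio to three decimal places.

1.374

Age-specific rates per 100000 for the Rural Belt: 238.81, 165.52, 137.93, 129.46, 145.92.
For the Southern Region: 152.94, 98.84, 130.99, 108.96, 89.55.
Combined standard total = 302000; weights = 0.1288, 0.1530, 0.1901, 0.2851, 0.2430.
The Rural Belt: 0.1288×238.81 + 0.1530×165.52 + 0.1901×137.93 + 0.2851×129.46 + 0.2430×145.92 = 154.6732 per 100000.
The Southern Region: 0.1288×152.94 + 0.1530×98.84 + 0.1901×130.99 + 0.2851×108.96 + 0.2430×89.55 = 112.5465 per 100000.
Ratio = 154.6732 ÷ 112.5465 = 1.37430.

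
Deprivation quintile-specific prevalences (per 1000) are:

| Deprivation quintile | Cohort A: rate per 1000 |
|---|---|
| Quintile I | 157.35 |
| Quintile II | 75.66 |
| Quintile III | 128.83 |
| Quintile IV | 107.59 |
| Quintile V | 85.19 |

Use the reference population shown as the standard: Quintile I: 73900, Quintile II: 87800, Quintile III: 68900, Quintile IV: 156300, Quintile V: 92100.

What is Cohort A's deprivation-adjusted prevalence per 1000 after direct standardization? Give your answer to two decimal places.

108.16

Standard total = 479000; weights = 0.1543, 0.1833, 0.1438, 0.3263, 0.1923.
Standardized rate: 0.1543×157.35 + 0.1833×75.66 + 0.1438×128.83 + 0.3263×107.59 + 0.1923×85.19 = 108.1625 per 1000.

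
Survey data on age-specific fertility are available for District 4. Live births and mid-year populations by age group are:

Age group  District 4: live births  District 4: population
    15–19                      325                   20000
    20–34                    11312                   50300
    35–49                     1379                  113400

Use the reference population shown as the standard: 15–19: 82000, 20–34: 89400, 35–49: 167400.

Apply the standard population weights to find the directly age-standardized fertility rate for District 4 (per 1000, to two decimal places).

69.28

Age-specific rates per 1000 for District 4: 16.250, 224.891, 12.160.
Standard total = 338800; weights = 0.2420, 0.2639, 0.4941.
Standardized rate: 0.2420×16.250 + 0.2639×224.891 + 0.4941×12.160 = 69.2839 per 1000.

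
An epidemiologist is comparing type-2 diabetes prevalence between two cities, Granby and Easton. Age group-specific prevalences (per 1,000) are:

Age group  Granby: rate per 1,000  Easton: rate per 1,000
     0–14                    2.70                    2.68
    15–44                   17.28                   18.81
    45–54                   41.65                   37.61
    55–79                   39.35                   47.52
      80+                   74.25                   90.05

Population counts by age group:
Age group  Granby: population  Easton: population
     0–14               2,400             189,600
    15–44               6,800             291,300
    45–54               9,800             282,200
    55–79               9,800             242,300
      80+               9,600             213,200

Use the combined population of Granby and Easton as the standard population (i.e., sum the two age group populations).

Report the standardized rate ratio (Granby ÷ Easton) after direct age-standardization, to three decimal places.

Combined standard total = 1,257,000; weights = 0.1527, 0.2372, 0.2323, 0.2006, 0.1772.
Granby: 0.1527×2.70 + 0.2372×17.28 + 0.2323×41.65 + 0.2006×39.35 + 0.1772×74.25 = 35.2382 per 1,000.
Easton: 0.1527×2.68 + 0.2372×18.81 + 0.2323×37.61 + 0.2006×47.52 + 0.1772×90.05 = 39.0985 per 1,000.
Ratio = 35.2382 ÷ 39.0985 = 0.90127.

0.901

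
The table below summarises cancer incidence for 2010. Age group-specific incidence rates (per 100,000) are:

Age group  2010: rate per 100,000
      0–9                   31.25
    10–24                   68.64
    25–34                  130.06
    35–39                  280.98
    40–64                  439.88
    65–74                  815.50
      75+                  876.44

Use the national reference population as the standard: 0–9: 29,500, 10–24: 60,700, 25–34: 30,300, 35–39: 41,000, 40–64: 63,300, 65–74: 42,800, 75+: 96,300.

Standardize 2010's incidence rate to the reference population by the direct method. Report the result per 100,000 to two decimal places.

Standard total = 363,900; weights = 0.0811, 0.1668, 0.0833, 0.1127, 0.1739, 0.1176, 0.2646.
Standardized rate: 0.0811×31.25 + 0.1668×68.64 + 0.0833×130.06 + 0.1127×280.98 + 0.1739×439.88 + 0.1176×815.50 + 0.2646×876.44 = 460.8362 per 100,000.

460.84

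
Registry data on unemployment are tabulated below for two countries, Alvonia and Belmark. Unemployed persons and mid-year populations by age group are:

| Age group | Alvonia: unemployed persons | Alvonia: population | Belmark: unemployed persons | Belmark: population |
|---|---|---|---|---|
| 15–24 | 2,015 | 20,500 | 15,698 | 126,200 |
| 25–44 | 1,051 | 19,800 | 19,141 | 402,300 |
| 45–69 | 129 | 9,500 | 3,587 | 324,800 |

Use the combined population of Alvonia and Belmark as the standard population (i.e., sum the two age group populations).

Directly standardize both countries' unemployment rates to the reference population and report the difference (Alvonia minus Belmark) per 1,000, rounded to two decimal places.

-0.73

Age-specific rates per 1,000 for Alvonia: 98.293, 53.081, 13.579.
For Belmark: 124.390, 47.579, 11.044.
Combined standard total = 903,100; weights = 0.1624, 0.4674, 0.3702.
Alvonia: 0.1624×98.293 + 0.4674×53.081 + 0.3702×13.579 = 45.8027 per 1,000.
Belmark: 0.1624×124.390 + 0.4674×47.579 + 0.3702×11.044 = 46.5319 per 1,000.
Difference = 45.8027 − 46.5319 = -0.7292.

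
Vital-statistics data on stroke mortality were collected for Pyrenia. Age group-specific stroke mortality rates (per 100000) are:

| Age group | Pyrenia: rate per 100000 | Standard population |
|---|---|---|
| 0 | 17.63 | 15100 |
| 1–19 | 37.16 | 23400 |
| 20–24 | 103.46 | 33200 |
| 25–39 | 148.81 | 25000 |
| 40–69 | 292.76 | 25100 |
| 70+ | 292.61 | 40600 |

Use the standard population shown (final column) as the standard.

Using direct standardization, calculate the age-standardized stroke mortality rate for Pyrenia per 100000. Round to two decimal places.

169.45

Standard total = 162400; weights = 0.0930, 0.1441, 0.2044, 0.1539, 0.1546, 0.2500.
Standardized rate: 0.0930×17.63 + 0.1441×37.16 + 0.2044×103.46 + 0.1539×148.81 + 0.1546×292.76 + 0.2500×292.61 = 169.4527 per 100000.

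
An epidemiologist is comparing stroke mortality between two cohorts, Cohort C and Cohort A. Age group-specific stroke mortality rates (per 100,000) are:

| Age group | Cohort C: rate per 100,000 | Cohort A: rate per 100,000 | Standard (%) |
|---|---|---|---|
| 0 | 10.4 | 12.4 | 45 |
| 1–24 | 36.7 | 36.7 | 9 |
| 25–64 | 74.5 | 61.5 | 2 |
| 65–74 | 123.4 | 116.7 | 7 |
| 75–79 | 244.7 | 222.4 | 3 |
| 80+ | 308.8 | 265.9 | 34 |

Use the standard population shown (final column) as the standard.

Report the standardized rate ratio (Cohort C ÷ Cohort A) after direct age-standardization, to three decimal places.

Standard weights: 0.45, 0.09, 0.02, 0.07, 0.03, 0.34.
Cohort C: 0.4500×10.4 + 0.0900×36.7 + 0.0200×74.5 + 0.0700×123.4 + 0.0300×244.7 + 0.3400×308.8 = 130.4440 per 100,000.
Cohort A: 0.4500×12.4 + 0.0900×36.7 + 0.0200×61.5 + 0.0700×116.7 + 0.0300×222.4 + 0.3400×265.9 = 115.3600 per 100,000.
Ratio = 130.4440 ÷ 115.3600 = 1.13076.

1.131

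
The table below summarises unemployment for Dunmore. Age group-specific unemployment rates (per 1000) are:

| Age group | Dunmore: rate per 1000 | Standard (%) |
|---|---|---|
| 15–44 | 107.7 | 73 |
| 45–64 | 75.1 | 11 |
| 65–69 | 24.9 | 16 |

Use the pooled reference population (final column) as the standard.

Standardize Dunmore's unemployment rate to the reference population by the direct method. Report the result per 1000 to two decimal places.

Standard weights: 0.73, 0.11, 0.16.
Standardized rate: 0.7300×107.7 + 0.1100×75.1 + 0.1600×24.9 = 90.8660 per 1000.

90.87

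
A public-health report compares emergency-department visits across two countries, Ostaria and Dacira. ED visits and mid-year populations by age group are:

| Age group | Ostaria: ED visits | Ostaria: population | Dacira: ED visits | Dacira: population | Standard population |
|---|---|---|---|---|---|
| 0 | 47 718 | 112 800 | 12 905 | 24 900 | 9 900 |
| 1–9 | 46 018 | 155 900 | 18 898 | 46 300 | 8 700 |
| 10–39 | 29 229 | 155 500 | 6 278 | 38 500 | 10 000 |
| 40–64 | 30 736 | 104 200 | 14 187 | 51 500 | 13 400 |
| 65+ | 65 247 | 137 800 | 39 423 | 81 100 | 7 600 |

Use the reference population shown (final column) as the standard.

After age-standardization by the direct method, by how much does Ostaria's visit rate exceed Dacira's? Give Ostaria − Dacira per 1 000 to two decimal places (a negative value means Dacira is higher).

-30.47

Age-specific rates per 1 000 for Ostaria: 423.032, 295.176, 187.968, 294.971, 473.491.
For Dacira: 518.273, 408.164, 163.065, 275.476, 486.104.
Standard total = 49 600; weights = 0.1996, 0.1754, 0.2016, 0.2702, 0.1532.
Ostaria: 0.1996×423.032 + 0.1754×295.176 + 0.2016×187.968 + 0.2702×294.971 + 0.1532×473.491 = 326.3482 per 1 000.
Dacira: 0.1996×518.273 + 0.1754×408.164 + 0.2016×163.065 + 0.2702×275.476 + 0.1532×486.104 = 356.8214 per 1 000.
Difference = 326.3482 − 356.8214 = -30.4732.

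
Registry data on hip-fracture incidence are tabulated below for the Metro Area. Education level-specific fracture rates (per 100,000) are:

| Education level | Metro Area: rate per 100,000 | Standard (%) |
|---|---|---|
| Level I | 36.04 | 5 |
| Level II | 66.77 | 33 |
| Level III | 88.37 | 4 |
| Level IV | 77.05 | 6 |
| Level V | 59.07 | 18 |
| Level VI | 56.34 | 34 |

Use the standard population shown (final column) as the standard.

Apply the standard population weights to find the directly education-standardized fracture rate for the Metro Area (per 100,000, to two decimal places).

61.78

Standard weights: 0.05, 0.33, 0.04, 0.06, 0.18, 0.34.
Standardized rate: 0.0500×36.04 + 0.3300×66.77 + 0.0400×88.37 + 0.0600×77.05 + 0.1800×59.07 + 0.3400×56.34 = 61.7821 per 100,000.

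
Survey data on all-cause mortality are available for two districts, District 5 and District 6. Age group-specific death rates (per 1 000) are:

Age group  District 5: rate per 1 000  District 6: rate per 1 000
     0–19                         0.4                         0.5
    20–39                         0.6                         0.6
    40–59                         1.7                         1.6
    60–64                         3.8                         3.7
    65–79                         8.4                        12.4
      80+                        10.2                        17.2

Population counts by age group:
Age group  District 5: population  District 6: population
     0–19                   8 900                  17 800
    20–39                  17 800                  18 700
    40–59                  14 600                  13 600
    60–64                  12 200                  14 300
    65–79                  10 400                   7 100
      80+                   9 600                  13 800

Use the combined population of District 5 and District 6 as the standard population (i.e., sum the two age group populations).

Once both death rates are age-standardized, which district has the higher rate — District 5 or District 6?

District 6

Combined standard total = 158 800; weights = 0.1681, 0.2298, 0.1776, 0.1669, 0.1102, 0.1474.
District 5: 0.1681×0.4 + 0.2298×0.6 + 0.1776×1.7 + 0.1669×3.8 + 0.1102×8.4 + 0.1474×10.2 = 3.5699 per 1 000.
District 6: 0.1681×0.5 + 0.2298×0.6 + 0.1776×1.6 + 0.1669×3.7 + 0.1102×12.4 + 0.1474×17.2 = 5.0246 per 1 000.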